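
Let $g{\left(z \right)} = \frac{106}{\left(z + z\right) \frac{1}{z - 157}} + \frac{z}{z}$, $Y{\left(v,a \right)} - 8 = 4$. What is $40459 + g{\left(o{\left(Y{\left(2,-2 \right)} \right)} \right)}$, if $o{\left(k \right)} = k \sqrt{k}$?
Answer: $40513 - \frac{8321 \sqrt{3}}{72} \approx 40313.0$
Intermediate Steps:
$Y{\left(v,a \right)} = 12$ ($Y{\left(v,a \right)} = 8 + 4 = 12$)
$o{\left(k \right)} = k^{\frac{3}{2}}$
$g{\left(z \right)} = 1 + \frac{53 \left(-157 + z\right)}{z}$ ($g{\left(z \right)} = \frac{106}{2 z \frac{1}{-157 + z}} + 1 = 106 \frac{-157 + z}{2 z} + 1 = \frac{53 \left(-157 + z\right)}{z} + 1 = 1 + \frac{53 \left(-157 + z\right)}{z}$)
$40459 + g{\left(o{\left(Y{\left(2,-2 \right)} \right)} \right)} = 40459 + \left(54 - \frac{8321}{12^{\frac{3}{2}}}\right) = 40459 + \left(54 - \frac{8321}{24 \sqrt{3}}\right) = 40459 + \left(54 - 8321 \frac{\sqrt{3}}{72}\right) = 40459 + \left(54 - \frac{8321 \sqrt{3}}{72}\right) = 40513 - \frac{8321 \sqrt{3}}{72}$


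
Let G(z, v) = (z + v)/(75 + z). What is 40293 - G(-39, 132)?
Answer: 483485/12 ≈ 40290.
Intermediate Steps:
G(z, v) = (v + z)/(75 + z)
40293 - G(-39, 132) = 40293 - (132 - 39)/(75 - 39) = 40293 - 93/36 = 40293 - 1*31/12 = 40293 - 31/12 = 483485/12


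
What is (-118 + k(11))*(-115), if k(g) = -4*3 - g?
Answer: 16215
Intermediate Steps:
k(g) = -12 - g
(-118 + k(11))*(-115) = (-118 + (-12 - 1*11))*(-115) = (-118 + (-12 - 11))*(-115) = (-118 - 23)*(-115) = -141*(-115) = 16215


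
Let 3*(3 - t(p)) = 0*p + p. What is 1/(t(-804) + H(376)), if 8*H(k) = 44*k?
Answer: 1/2339 ≈ 0.00042753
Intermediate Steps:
H(k) = 11*k/2 (H(k) = (44*k)/8 = 11*k/2)
t(p) = 3 - p/3 (t(p) = 3 - (0*p + p)/3 = 3 - (0 + p)/3 = 3 - p/3)
1/(t(-804) + H(376)) = 1/((3 - 1/3*(-804)) + (11/2)*376) = 1/((3 + 268) + 2068) = 1/(271 + 2068) = 1/2339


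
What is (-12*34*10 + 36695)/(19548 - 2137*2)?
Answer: 32615/15274 ≈ 2.1353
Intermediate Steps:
(-12*34*10 + 36695)/(19548 - 2137*2) = (-408*10 + 36695)/(19548 - 4274) = (-4080 + 36695)/15274 = 32615*(1/15274) = 32615/15274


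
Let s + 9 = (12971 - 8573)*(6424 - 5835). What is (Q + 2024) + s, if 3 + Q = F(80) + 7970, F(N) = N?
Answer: 2600484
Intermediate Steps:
s = 2590413 (s = -9 + (12971 - 8573)*(6424 - 5835) = -9 + 4398*589 = -9 + 2590422 = 2590413)
Q = 8047 (Q = -3 + (80 + 7970) = -3 + 8050 = 8047)
(Q + 2024) + s = (8047 + 2024) + 2590413 = 10071 + 2590413 = 2600484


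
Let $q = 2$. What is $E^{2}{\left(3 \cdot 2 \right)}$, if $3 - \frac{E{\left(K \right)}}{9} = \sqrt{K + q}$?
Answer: $1377 - 972 \sqrt{2} \approx 2.3844$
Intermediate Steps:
$E{\left(K \right)} = 27 - 9 \sqrt{2 + K}$ ($E{\left(K \right)} = 27 - 9 \sqrt{K + 2} = 27 - 9 \sqrt{2 + K}$)
$E^{2}{\left(3 \cdot 2 \right)} = \left(27 - 9 \sqrt{2 + 3 \cdot 2}\right)^{2} = \left(27 - 9 \sqrt{2 + 6}\right)^{2} = \left(27 - 9 \sqrt{8}\right)^{2} = \left(27 - 9 \cdot 2 \sqrt{2}\right)^{2} = \left(27 - 18 \sqrt{2}\right)^{2}$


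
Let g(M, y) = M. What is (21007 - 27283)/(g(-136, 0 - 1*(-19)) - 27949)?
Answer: 6276/28085 ≈ 0.22346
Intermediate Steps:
(21007 - 27283)/(g(-136, 0 - 1*(-19)) - 27949) = (21007 - 27283)/(-136 - 27949) = -6276/(-28085) = -6276*(-1/28085) = 6276/28085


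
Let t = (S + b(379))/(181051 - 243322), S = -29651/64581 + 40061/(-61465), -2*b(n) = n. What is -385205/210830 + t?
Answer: -500297814996310553/274281994797895755 ≈ -1.8240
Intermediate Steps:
b(n) = -n/2
S = -232088324/208919535 (S = -29651*1/64581 + 40061*(-1/61465) = -29651/64581 - 40061/61465 = -232088324/208919535 ≈ -1.1109)
t = 79644680413/26019256727970 (t = (-232088324/208919535 - ½*379)/(181051 - 243322) = (-232088324/208919535 - 379/2)/(-62271) = -79644680413/417839070*(-1/62271) = 79644680413/26019256727970 ≈ 0.0030610)
-385205/210830 + t = -385205/210830 + 79644680413/26019256727970 = -385205*1/210830 + 79644680413/26019256727970 = -77041/42166 + 79644680413/26019256727970 = -500297814996310553/274281994797895755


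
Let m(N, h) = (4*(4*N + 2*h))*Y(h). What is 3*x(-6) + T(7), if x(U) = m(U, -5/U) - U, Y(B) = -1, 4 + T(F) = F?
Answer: 289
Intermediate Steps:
T(F) = -4 + F
m(N, h) = -16*N - 8*h (m(N, h) = (4*(4*N + 2*h))*(-1) = (4*(2*h + 4*N))*(-1) = (8*h + 16*N)*(-1) = -16*N - 8*h)
x(U) = -17*U + 40/U (x(U) = (-16*U - (-40)/U) - U = (-16*U + 40/U) - U = -17*U + 40/U)
3*x(-6) + T(7) = 3*(-17*(-6) + 40/(-6)) + (-4 + 7) = 3*(102 + 40*(-⅙)) + 3 = 3*(102 - 20/3) + 3 = 3*(286/3) + 3 = 286 + 3 = 289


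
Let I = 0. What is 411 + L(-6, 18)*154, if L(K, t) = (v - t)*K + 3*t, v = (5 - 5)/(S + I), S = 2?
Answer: 25359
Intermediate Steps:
v = 0 (v = (5 - 5)/(2 + 0) = 0/2 = 0*(1/2) = 0)
L(K, t) = 3*t - K*t (L(K, t) = (0 - t)*K + 3*t = (-t)*K + 3*t = -K*t + 3*t = 3*t - K*t)
411 + L(-6, 18)*154 = 411 + (18*(3 - 1*(-6)))*154 = 411 + (18*(3 + 6))*154 = 411 + (18*9)*154 = 411 + 162*154 = 411 + 24948 = 25359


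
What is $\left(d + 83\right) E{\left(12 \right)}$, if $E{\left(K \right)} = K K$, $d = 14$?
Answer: $13968$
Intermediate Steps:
$E{\left(K \right)} = K^{2}$
$\left(d + 83\right) E{\left(12 \right)} = \left(14 + 83\right) 12^{2} = 97 \cdot 144 = 13968$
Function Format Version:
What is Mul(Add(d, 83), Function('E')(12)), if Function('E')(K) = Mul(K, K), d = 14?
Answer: 13968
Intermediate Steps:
Function('E')(K) = Pow(K, 2)
Mul(Add(d, 83), Function('E')(12)) = Mul(Add(14, 83), Pow(12, 2)) = Mul(97, 144) = 13968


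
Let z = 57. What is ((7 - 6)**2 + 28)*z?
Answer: 1653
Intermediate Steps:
((7 - 6)**2 + 28)*z = ((7 - 6)**2 + 28)*57 = (1**2 + 28)*57 = (1 + 28)*57 = 29*57 = 1653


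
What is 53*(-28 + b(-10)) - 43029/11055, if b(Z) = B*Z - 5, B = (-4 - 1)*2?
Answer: 13071092/3685 ≈ 3547.1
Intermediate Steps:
B = -10 (B = -5*2 = -10)
b(Z) = -5 - 10*Z (b(Z) = -10*Z - 5 = -5 - 10*Z)
53*(-28 + b(-10)) - 43029/11055 = 53*(-28 + (-5 - 10*(-10))) - 43029/11055 = 53*(-28 + (-5 + 100)) - 43029*1/11055 = 53*(-28 + 95) - 14343/3685 = 53*67 - 14343/3685 = 3551 - 14343/3685 = 13071092/3685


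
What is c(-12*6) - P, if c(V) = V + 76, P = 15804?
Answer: -15800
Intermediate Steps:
c(V) = 76 + V
c(-12*6) - P = (76 - 12*6) - 1*15804 = (76 - 72) - 15804 = 4 - 15804 = -15800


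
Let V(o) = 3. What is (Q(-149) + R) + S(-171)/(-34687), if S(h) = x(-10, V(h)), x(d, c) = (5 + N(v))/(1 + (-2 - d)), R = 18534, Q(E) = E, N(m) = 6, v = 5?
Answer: 5739484444/312183 ≈ 18385.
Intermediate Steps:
x(d, c) = 11/(-1 - d) (x(d, c) = (5 + 6)/(1 + (-2 - d)) = 11/(-1 - d))
S(h) = 11/9 (S(h) = -11/(1 - 10) = -11/(-9) = -11*(-⅑) = 11/9)
(Q(-149) + R) + S(-171)/(-34687) = (-149 + 18534) + (11/9)/(-34687) = 18385 + (11/9)*(-1/34687) = 18385 - 11/312183 = 5739484444/312183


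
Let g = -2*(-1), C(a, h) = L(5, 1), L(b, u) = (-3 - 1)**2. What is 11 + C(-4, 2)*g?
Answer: 43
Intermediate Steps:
L(b, u) = 16 (L(b, u) = (-4)**2 = 16)
C(a, h) = 16
g = 2
11 + C(-4, 2)*g = 11 + 16*2 = 11 + 32 = 43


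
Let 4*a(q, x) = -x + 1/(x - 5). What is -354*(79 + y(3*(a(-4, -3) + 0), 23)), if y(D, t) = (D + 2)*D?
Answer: -15942921/512 ≈ -31139.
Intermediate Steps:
a(q, x) = -x/4 + 1/(4*(-5 + x)) (a(q, x) = (-x + 1/(x - 5))/4 = (-x + 1/(-5 + x))/4 = (1/(-5 + x) - x)/4 = -x/4 + 1/(4*(-5 + x)))
y(D, t) = D*(2 + D) (y(D, t) = (2 + D)*D = D*(2 + D))
-354*(79 + y(3*(a(-4, -3) + 0), 23)) = -354*(79 + (3*((1 - 1*(-3)**2 + 5*(-3))/(4*(-5 - 3)) + 0))*(2 + 3*((1 - 1*(-3)**2 + 5*(-3))/(4*(-5 - 3)) + 0))) = -354*(79 + (3*((1/4)*(1 - 1*9 - 15)/(-8) + 0))*(2 + 3*((1/4)*(1 - 1*9 - 15)/(-8) + 0))) = -354*(79 + (3*((1/4)*(-1/8)*(1 - 9 - 15) + 0))*(2 + 3*((1/4)*(-1/8)*(1 - 9 - 15) + 0))) = -354*(79 + (3*((1/4)*(-1/8)*(-23) + 0))*(2 + 3*((1/4)*(-1/8)*(-23) + 0))) = -354*(79 + (3*(23/32 + 0))*(2 + 3*(23/32 + 0))) = -354*(79 + (3*(23/32))*(2 + 3*(23/32))) = -354*(79 + 69*(2 + 69/32)/32) = -354*(79 + (69/32)*(133/32)) = -354*(79 + 9177/1024) = -354*90073/1024 = -15942921/512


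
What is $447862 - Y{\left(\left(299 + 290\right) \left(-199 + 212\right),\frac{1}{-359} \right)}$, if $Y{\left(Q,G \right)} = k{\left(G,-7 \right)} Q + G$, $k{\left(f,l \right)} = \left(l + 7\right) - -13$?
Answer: $\frac{125047240}{359} \approx 3.4832 \cdot 10^{5}$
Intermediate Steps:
$k{\left(f,l \right)} = 20 + l$ ($k{\left(f,l \right)} = \left(7 + l\right) + 13 = 20 + l$)
$Y{\left(Q,G \right)} = G + 13 Q$ ($Y{\left(Q,G \right)} = \left(20 - 7\right) Q + G = 13 Q + G = G + 13 Q$)
$447862 - Y{\left(\left(299 + 290\right) \left(-199 + 212\right),\frac{1}{-359} \right)} = 447862 - \left(\frac{1}{-359} + 13 \left(299 + 290\right) \left(-199 + 212\right)\right) = 447862 - \left(- \frac{1}{359} + 13 \cdot 589 \cdot 13\right) = 447862 - \left(- \frac{1}{359} + 13 \cdot 7657\right) = 447862 - \left(- \frac{1}{359} + 99541\right) = 447862 - \frac{35735218}{359} = \frac{125047240}{359}$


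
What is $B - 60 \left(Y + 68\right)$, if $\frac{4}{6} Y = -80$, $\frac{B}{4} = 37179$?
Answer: $151836$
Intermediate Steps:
$B = 148716$ ($B = 4 \cdot 37179 = 148716$)
$Y = -120$ ($Y = \frac{3}{2} \left(-80\right) = -120$)
$B - 60 \left(Y + 68\right) = 148716 - 60 \left(-120 + 68\right) = 148716 - -3120 = 148716 + 3120 = 151836$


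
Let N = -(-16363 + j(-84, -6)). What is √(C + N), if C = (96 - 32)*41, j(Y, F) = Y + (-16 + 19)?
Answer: 2*√4767 ≈ 138.09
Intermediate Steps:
j(Y, F) = 3 + Y (j(Y, F) = Y + 3 = 3 + Y)
N = 16444 (N = -(-16363 + (3 - 84)) = -(-16363 - 81) = -1*(-16444) = 16444)
C = 2624 (C = 64*41 = 2624)
√(C + N) = √(2624 + 16444) = √19068 = 2*√4767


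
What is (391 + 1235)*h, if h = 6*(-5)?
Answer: -48780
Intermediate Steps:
h = -30
(391 + 1235)*h = (391 + 1235)*(-30) = 1626*(-30) = -48780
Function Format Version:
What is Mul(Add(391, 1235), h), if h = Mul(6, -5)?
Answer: -48780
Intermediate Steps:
h = -30
Mul(Add(391, 1235), h) = Mul(Add(391, 1235), -30) = Mul(1626, -30) = -48780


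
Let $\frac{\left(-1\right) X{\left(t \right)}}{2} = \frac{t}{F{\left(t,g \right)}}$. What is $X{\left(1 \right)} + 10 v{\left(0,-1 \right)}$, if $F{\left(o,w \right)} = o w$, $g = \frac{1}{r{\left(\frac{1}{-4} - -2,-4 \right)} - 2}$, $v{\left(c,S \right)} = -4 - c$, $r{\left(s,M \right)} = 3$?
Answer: $-42$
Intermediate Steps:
$g = 1$ ($g = \frac{1}{3 - 2} = 1^{-1} = 1$)
$X{\left(t \right)} = -2$ ($X{\left(t \right)} = - 2 \frac{t}{t 1} = - 2 \frac{t}{t} = \left(-2\right) 1 = -2$)
$X{\left(1 \right)} + 10 v{\left(0,-1 \right)} = -2 + 10 \left(-4 - 0\right) = -2 + 10 \left(-4 + 0\right) = -2 + 10 \left(-4\right) = -2 - 40 = -42$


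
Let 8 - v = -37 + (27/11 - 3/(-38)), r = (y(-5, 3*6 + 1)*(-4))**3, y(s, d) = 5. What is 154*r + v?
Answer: -514958249/418 ≈ -1.2320e+6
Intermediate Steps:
r = -8000 (r = (5*(-4))**3 = (-20)**3 = -8000)
v = 17751/418 (v = 8 - (-37 + (27/11 - 3/(-38))) = 8 - (-37 + (27*(1/11) - 3*(-1/38))) = 8 - (-37 + (27/11 + 3/38)) = 8 - (-37 + 1059/418) = 8 - 1*(-14407/418) = 8 + 14407/418 = 17751/418 ≈ 42.466)
154*r + v = 154*(-8000) + 17751/418 = -1232000 + 17751/418 = -514958249/418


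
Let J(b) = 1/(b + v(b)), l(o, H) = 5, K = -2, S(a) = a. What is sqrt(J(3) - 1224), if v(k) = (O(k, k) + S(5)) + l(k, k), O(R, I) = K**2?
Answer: I*sqrt(353719)/17 ≈ 34.985*I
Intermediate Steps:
O(R, I) = 4 (O(R, I) = (-2)**2 = 4)
v(k) = 14 (v(k) = (4 + 5) + 5 = 9 + 5 = 14)
J(b) = 1/(14 + b) (J(b) = 1/(b + 14) = 1/(14 + b))
sqrt(J(3) - 1224) = sqrt(1/(14 + 3) - 1224) = sqrt(1/17 - 1224) = sqrt(-20807/17) = I*sqrt(353719)/17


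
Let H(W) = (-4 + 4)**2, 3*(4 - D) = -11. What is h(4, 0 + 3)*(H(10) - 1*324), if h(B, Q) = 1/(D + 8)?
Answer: -972/47 ≈ -20.681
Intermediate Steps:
D = 23/3 (D = 4 - 1/3*(-11) = 4 + 11/3 = 23/3 ≈ 7.6667)
H(W) = 0 (H(W) = 0**2 = 0)
h(B, Q) = 3/47 (h(B, Q) = 1/(23/3 + 8) = 1/(47/3) = 3/47)
h(4, 0 + 3)*(H(10) - 1*324) = 3*(0 - 1*324)/47 = 3*(0 - 324)/47 = (3/47)*(-324) = -972/47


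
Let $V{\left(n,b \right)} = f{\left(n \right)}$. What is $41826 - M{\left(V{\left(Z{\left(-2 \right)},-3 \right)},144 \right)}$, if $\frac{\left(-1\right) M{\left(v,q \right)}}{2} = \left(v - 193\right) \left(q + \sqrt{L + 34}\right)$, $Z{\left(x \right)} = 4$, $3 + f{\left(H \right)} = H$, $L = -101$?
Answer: $-13470 - 384 i \sqrt{67} \approx -13470.0 - 3143.2 i$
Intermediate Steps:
$f{\left(H \right)} = -3 + H$
$V{\left(n,b \right)} = -3 + n$
$M{\left(v,q \right)} = - 2 \left(-193 + v\right) \left(q + i \sqrt{67}\right)$ ($M{\left(v,q \right)} = - 2 \left(v - 193\right) \left(q + \sqrt{-101 + 34}\right) = - 2 \left(-193 + v\right) \left(q + \sqrt{-67}\right) = - 2 \left(-193 + v\right) \left(q + i \sqrt{67}\right)$)
$41826 - M{\left(V{\left(Z{\left(-2 \right)},-3 \right)},144 \right)} = 41826 - \left(386 \cdot 144 - 288 \left(-3 + 4\right) + 386 i \sqrt{67} - 2 i \left(-3 + 4\right) \sqrt{67}\right) = 41826 - \left(55584 - 288 \cdot 1 + 386 i \sqrt{67} - 2 i 1 \sqrt{67}\right) = 41826 - \left(55584 - 288 + 386 i \sqrt{67} - 2 i \sqrt{67}\right) = 41826 - \left(55296 + 384 i \sqrt{67}\right) = -13470 - 384 i \sqrt{67}$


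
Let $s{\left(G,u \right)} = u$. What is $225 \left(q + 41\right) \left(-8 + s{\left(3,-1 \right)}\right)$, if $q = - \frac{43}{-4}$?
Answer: $- \frac{419175}{4} \approx -1.0479 \cdot 10^{5}$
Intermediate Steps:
$q = \frac{43}{4}$ ($q = \left(-43\right) \left(- \frac{1}{4}\right) = \frac{43}{4} \approx 10.75$)
$225 \left(q + 41\right) \left(-8 + s{\left(3,-1 \right)}\right) = 225 \left(\frac{43}{4} + 41\right) \left(-8 - 1\right) = 225 \cdot \frac{207}{4} \left(-9\right) = 225 \left(- \frac{1863}{4}\right) = - \frac{419175}{4}$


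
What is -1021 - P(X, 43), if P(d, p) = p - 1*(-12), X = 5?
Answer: -1076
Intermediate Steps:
P(d, p) = 12 + p (P(d, p) = p + 12 = 12 + p)
-1021 - P(X, 43) = -1021 - (12 + 43) = -1021 - 1*55 = -1021 - 55 = -1076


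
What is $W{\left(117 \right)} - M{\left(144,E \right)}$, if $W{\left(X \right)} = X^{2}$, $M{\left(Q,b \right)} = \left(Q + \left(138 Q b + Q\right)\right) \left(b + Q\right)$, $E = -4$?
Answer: $11101689$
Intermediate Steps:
$M{\left(Q,b \right)} = \left(Q + b\right) \left(2 Q + 138 Q b\right)$ ($M{\left(Q,b \right)} = \left(Q + \left(138 Q b + Q\right)\right) \left(Q + b\right) = \left(Q + \left(Q + 138 Q b\right)\right) \left(Q + b\right) = \left(2 Q + 138 Q b\right) \left(Q + b\right) = \left(Q + b\right) \left(2 Q + 138 Q b\right)$)
$W{\left(117 \right)} - M{\left(144,E \right)} = 117^{2} - 2 \cdot 144 \left(144 - 4 + 69 \left(-4\right)^{2} + 69 \cdot 144 \left(-4\right)\right) = 13689 - 2 \cdot 144 \left(144 - 4 + 69 \cdot 16 - 39744\right) = 13689 - 2 \cdot 144 \left(144 - 4 + 1104 - 39744\right) = 13689 - 2 \cdot 144 \left(-38500\right) = 13689 - -11088000 = 13689 + 11088000 = 11101689$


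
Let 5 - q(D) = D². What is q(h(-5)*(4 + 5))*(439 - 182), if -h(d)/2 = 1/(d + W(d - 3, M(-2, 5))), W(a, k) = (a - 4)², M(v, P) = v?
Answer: 24744217/19321 ≈ 1280.7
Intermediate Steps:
W(a, k) = (-4 + a)²
h(d) = -2/(d + (-7 + d)²) (h(d) = -2/(d + (-4 + (d - 3))²) = -2/(d + (-4 + (-3 + d))²) = -2/(d + (-7 + d)²))
q(D) = 5 - D²
q(h(-5)*(4 + 5))*(439 - 182) = (5 - ((-2/(-5 + (-7 - 5)²))*(4 + 5))²)*(439 - 182) = (5 - (-2/(-5 + (-12)²)*9)²)*257 = (5 - (-2/(-5 + 144)*9)²)*257 = (5 - (-2/139*9)²)*257 = (5 - (-18/139)²)*257 = (5 - 1*324/19321)*257 = (5 - 324/19321)*257 = (96281/19321)*257 = 24744217/19321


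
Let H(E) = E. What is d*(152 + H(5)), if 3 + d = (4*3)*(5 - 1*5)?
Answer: -471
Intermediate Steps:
d = -3 (d = -3 + (4*3)*(5 - 1*5) = -3 + 12*(5 - 5) = -3 + 12*0 = -3 + 0 = -3)
d*(152 + H(5)) = -3*(152 + 5) = -3*157 = -471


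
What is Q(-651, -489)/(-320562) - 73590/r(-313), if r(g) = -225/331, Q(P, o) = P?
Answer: 57839572633/534270 ≈ 1.0826e+5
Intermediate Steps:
r(g) = -225/331 (r(g) = -225*1/331 = -225/331)
Q(-651, -489)/(-320562) - 73590/r(-313) = -651/(-320562) - 73590/(-225/331) = -651*(-1/320562) - 73590*(-331/225) = 217/106854 + 1623886/15 = 57839572633/534270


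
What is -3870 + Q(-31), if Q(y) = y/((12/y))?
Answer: -45479/12 ≈ -3789.9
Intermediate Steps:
Q(y) = y²/12 (Q(y) = y*(y/12) = y²/12)
-3870 + Q(-31) = -3870 + (1/12)*(-31)² = -3870 + (1/12)*961 = -3870 + 961/12 = -45479/12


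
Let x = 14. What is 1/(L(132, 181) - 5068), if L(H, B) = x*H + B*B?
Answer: 1/29541 ≈ 3.3851e-5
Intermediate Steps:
L(H, B) = B² + 14*H (L(H, B) = 14*H + B*B = 14*H + B² = B² + 14*H)
1/(L(132, 181) - 5068) = 1/((181² + 14*132) - 5068) = 1/((32761 + 1848) - 5068) = 1/(34609 - 5068) = 1/29541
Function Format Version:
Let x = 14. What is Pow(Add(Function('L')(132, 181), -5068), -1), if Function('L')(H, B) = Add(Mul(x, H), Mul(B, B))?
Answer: Rational(1, 29541) ≈ 3.3851e-5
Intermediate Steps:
Function('L')(H, B) = Add(Pow(B, 2), Mul(14, H)) (Function('L')(H, B) = Add(Mul(14, H), Mul(B, B)) = Add(Mul(14, H), Pow(B, 2)) = Add(Pow(B, 2), Mul(14, H)))
Pow(Add(Function('L')(132, 181), -5068), -1) = Pow(Add(Add(Pow(181, 2), Mul(14, 132)), -5068), -1) = Pow(Add(Add(32761, 1848), -5068), -1) = Pow(Add(34609, -5068), -1) = Pow(29541, -1) = Rational(1, 29541)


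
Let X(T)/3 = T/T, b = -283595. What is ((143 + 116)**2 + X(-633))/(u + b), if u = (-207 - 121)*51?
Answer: -67084/300323 ≈ -0.22337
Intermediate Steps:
X(T) = 3 (X(T) = 3*(T/T) = 3*1 = 3)
u = -16728 (u = -328*51 = -16728)
((143 + 116)**2 + X(-633))/(u + b) = ((143 + 116)**2 + 3)/(-16728 - 283595) = (259**2 + 3)/(-300323) = (67081 + 3)*(-1/300323) = 67084*(-1/300323) = -67084/300323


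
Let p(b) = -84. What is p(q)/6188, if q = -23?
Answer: -3/221 ≈ -0.013575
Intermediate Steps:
p(q)/6188 = -84/6188 = -84*1/6188 = -3/221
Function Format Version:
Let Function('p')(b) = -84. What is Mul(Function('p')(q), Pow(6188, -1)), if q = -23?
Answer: Rational(-3, 221) ≈ -0.013575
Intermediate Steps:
Mul(Function('p')(q), Pow(6188, -1)) = Mul(-84, Pow(6188, -1)) = Mul(-84, Rational(1, 6188)) = Rational(-3, 221)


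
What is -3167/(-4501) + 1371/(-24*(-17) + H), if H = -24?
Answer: 2462333/576128 ≈ 4.2739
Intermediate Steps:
-3167/(-4501) + 1371/(-24*(-17) + H) = -3167/(-4501) + 1371/(-24*(-17) - 24) = -3167*(-1/4501) + 1371/(408 - 24) = 3167/4501 + 1371/384 = 3167/4501 + 1371*(1/384) = 3167/4501 + 457/128 = 2462333/576128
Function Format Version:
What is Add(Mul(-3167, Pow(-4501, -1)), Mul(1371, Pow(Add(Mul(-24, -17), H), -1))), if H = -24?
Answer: Rational(2462333, 576128) ≈ 4.2739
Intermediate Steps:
Add(Mul(-3167, Pow(-4501, -1)), Mul(1371, Pow(Add(Mul(-24, -17), H), -1))) = Add(Mul(-3167, Pow(-4501, -1)), Mul(1371, Pow(Add(Mul(-24, -17), -24), -1))) = Add(Mul(-3167, Rational(-1, 4501)), Mul(1371, Pow(Add(408, -24), -1))) = Add(Rational(3167, 4501), Mul(1371, Pow(384, -1))) = Add(Rational(3167, 4501), Mul(1371, Rational(1, 384))) = Add(Rational(3167, 4501), Rational(457, 128)) = Rational(2462333, 576128)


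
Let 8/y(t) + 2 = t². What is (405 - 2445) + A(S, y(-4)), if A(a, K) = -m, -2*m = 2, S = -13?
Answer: -2039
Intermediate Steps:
m = -1 (m = -½*2 = -1)
y(t) = 8/(-2 + t²)
A(a, K) = 1 (A(a, K) = -1*(-1) = 1)
(405 - 2445) + A(S, y(-4)) = (405 - 2445) + 1 = -2040 + 1 = -2039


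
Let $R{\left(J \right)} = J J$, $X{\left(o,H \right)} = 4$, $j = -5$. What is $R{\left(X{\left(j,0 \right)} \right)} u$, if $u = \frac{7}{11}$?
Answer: $\frac{112}{11} \approx 10.182$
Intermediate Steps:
$R{\left(J \right)} = J^{2}$
$u = \frac{7}{11}$ ($u = 7 \cdot \frac{1}{11} = \frac{7}{11} \approx 0.63636$)
$R{\left(X{\left(j,0 \right)} \right)} u = 4^{2} \cdot \frac{7}{11} = 16 \cdot \frac{7}{11} = \frac{112}{11}$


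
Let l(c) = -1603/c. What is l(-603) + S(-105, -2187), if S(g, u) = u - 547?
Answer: -1646999/603 ≈ -2731.3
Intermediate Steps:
S(g, u) = -547 + u
l(-603) + S(-105, -2187) = -1603/(-603) + (-547 - 2187) = -1603*(-1/603) - 2734 = 1603/603 - 2734 = -1646999/603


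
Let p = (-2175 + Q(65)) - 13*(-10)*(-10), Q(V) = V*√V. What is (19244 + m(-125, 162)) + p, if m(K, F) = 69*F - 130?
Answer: 26817 + 65*√65 ≈ 27341.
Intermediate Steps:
m(K, F) = -130 + 69*F
Q(V) = V^(3/2)
p = -3475 + 65*√65 (p = (-2175 + 65^(3/2)) - 13*(-10)*(-10) = (-2175 + 65*√65) + 130*(-10) = (-2175 + 65*√65) - 1300 = -3475 + 65*√65 ≈ -2951.0)
(19244 + m(-125, 162)) + p = (19244 + (-130 + 69*162)) + (-3475 + 65*√65) = (19244 + (-130 + 11178)) + (-3475 + 65*√65) = (19244 + 11048) + (-3475 + 65*√65) = 30292 + (-3475 + 65*√65) = 26817 + 65*√65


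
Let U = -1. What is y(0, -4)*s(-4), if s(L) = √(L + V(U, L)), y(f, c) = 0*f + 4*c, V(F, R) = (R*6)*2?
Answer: -32*I*√13 ≈ -115.38*I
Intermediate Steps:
V(F, R) = 12*R (V(F, R) = (6*R)*2 = 12*R)
y(f, c) = 4*c (y(f, c) = 0 + 4*c = 4*c)
s(L) = √13*√L (s(L) = √(L + 12*L) = √(13*L) = √13*√L)
y(0, -4)*s(-4) = (4*(-4))*(√13*√(-4)) = -16*√13*2*I = -32*I*√13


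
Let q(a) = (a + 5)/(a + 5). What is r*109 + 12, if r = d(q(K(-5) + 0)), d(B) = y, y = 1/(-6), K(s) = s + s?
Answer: -37/6 ≈ -6.1667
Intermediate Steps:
K(s) = 2*s
q(a) = 1 (q(a) = (5 + a)/(5 + a) = 1)
y = -1/6 ≈ -0.16667
d(B) = -1/6
r = -1/6 ≈ -0.16667
r*109 + 12 = -1/6*109 + 12 = -109/6 + 12 = -37/6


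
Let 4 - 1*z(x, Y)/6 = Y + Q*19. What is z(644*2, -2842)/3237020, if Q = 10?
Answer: 3984/809255 ≈ 0.0049230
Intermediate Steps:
z(x, Y) = -1116 - 6*Y (z(x, Y) = 24 - 6*(Y + 10*19) = 24 - 6*(Y + 190) = 24 - 6*(190 + Y) = 24 + (-1140 - 6*Y) = -1116 - 6*Y)
z(644*2, -2842)/3237020 = (-1116 - 6*(-2842))/3237020 = (-1116 + 17052)*(1/3237020) = 15936*(1/3237020) = 3984/809255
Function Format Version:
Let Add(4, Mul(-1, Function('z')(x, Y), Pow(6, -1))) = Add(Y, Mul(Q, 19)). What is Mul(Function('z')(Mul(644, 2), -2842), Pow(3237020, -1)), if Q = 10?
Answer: Rational(3984, 809255) ≈ 0.0049230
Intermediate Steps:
Function('z')(x, Y) = Add(-1116, Mul(-6, Y)) (Function('z')(x, Y) = Add(24, Mul(-6, Add(Y, Mul(10, 19)))) = Add(24, Mul(-6, Add(Y, 190))) = Add(24, Mul(-6, Add(190, Y))) = Add(24, Add(-1140, Mul(-6, Y))) = Add(-1116, Mul(-6, Y)))
Mul(Function('z')(Mul(644, 2), -2842), Pow(3237020, -1)) = Mul(Add(-1116, Mul(-6, -2842)), Pow(3237020, -1)) = Mul(Add(-1116, 17052), Rational(1, 3237020)) = Mul(15936, Rational(1, 3237020)) = Rational(3984, 809255)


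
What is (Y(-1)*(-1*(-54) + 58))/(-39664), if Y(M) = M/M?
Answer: -7/2479 ≈ -0.0028237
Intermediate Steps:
Y(M) = 1
(Y(-1)*(-1*(-54) + 58))/(-39664) = (1*(-1*(-54) + 58))/(-39664) = (1*(54 + 58))*(-1/39664) = (1*112)*(-1/39664) = 112*(-1/39664) = -7/2479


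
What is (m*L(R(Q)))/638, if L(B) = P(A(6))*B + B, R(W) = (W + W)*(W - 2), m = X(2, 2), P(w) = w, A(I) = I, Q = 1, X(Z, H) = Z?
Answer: -14/319 ≈ -0.043887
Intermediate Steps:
m = 2
R(W) = 2*W*(-2 + W) (R(W) = (2*W)*(-2 + W) = 2*W*(-2 + W))
L(B) = 7*B (L(B) = 6*B + B = 7*B)
(m*L(R(Q)))/638 = (2*(7*(2*1*(-2 + 1))))/638 = (2*(7*(2*1*(-1))))*(1/638) = (2*(7*(-2)))*(1/638) = (2*(-14))*(1/638) = -28*1/638 = -14/319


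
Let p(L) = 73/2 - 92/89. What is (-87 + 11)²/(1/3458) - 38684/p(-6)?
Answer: 126085238952/6313 ≈ 1.9972e+7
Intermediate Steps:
p(L) = 6313/178 (p(L) = 73*(½) - 92*1/89 = 73/2 - 92/89 = 6313/178)
(-87 + 11)²/(1/3458) - 38684/p(-6) = (-87 + 11)²/(1/3458) - 38684/6313/178 = (-76)²/(1/3458) - 38684*178/6313 = 5776*3458 - 6885752/6313 = 19973408 - 6885752/6313 = 126085238952/6313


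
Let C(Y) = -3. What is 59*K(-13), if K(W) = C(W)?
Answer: -177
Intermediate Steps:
K(W) = -3
59*K(-13) = 59*(-3) = -177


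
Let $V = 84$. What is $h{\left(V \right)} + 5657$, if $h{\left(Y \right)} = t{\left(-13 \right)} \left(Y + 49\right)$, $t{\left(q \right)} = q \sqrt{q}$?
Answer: $5657 - 1729 i \sqrt{13} \approx 5657.0 - 6234.0 i$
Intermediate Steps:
$t{\left(q \right)} = q^{\frac{3}{2}}$
$h{\left(Y \right)} = - 13 i \sqrt{13} \left(49 + Y\right)$ ($h{\left(Y \right)} = \left(-13\right)^{\frac{3}{2}} \left(Y + 49\right) = - 13 i \sqrt{13} \left(49 + Y\right)$)
$h{\left(V \right)} + 5657 = 13 i \sqrt{13} \left(-49 - 84\right) + 5657 = 13 i \sqrt{13} \left(-133\right) + 5657 = - 1729 i \sqrt{13} + 5657 = 5657 - 1729 i \sqrt{13}$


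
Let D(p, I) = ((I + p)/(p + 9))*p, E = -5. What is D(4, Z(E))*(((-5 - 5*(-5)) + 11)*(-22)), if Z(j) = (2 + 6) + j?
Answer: -19096/13 ≈ -1468.9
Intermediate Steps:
Z(j) = 8 + j
D(p, I) = p*(I + p)/(9 + p) (D(p, I) = ((I + p)/(9 + p))*p = p*(I + p)/(9 + p))
D(4, Z(E))*(((-5 - 5*(-5)) + 11)*(-22)) = (4*((8 - 5) + 4)/(9 + 4))*(((-5 - 5*(-5)) + 11)*(-22)) = (4*(3 + 4)/13)*(((-5 + 25) + 11)*(-22)) = (4*(1/13)*7)*((20 + 11)*(-22)) = 28*(31*(-22))/13 = (28/13)*(-682) = -19096/13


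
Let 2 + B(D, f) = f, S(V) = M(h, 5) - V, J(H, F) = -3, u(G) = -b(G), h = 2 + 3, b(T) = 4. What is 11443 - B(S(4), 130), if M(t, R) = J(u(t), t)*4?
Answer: 11315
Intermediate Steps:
h = 5
u(G) = -4 (u(G) = -1*4 = -4)
M(t, R) = -12 (M(t, R) = -3*4 = -12)
S(V) = -12 - V
B(D, f) = -2 + f
11443 - B(S(4), 130) = 11443 - (-2 + 130) = 11443 - 1*128 = 11443 - 128 = 11315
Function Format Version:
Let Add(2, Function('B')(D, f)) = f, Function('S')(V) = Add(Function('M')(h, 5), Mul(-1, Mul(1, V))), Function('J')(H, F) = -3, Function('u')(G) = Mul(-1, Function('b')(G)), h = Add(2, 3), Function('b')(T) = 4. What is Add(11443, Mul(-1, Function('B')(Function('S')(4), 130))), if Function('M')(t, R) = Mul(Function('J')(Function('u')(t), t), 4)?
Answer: 11315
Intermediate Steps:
h = 5
Function('u')(G) = -4 (Function('u')(G) = Mul(-1, 4) = -4)
Function('M')(t, R) = -12 (Function('M')(t, R) = Mul(-3, 4) = -12)
Function('S')(V) = Add(-12, Mul(-1, V)) (Function('S')(V) = Add(-12, Mul(-1, Mul(1, V))) = Add(-12, Mul(-1, V)))
Function('B')(D, f) = Add(-2, f)
Add(11443, Mul(-1, Function('B')(Function('S')(4), 130))) = Add(11443, Mul(-1, Add(-2, 130))) = Add(11443, Mul(-1, 128)) = Add(11443, -128) = 11315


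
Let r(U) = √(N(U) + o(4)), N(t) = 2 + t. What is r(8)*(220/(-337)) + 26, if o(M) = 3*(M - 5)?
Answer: 26 - 220*√7/337 ≈ 24.273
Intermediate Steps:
o(M) = -15 + 3*M (o(M) = 3*(-5 + M) = -15 + 3*M)
r(U) = √(-1 + U) (r(U) = √((2 + U) + (-15 + 3*4)) = √((2 + U) + (-15 + 12)) = √((2 + U) - 3) = √(-1 + U))
r(8)*(220/(-337)) + 26 = √(-1 + 8)*(220/(-337)) + 26 = √7*(220*(-1/337)) + 26 = √7*(-220/337) + 26 = -220*√7/337 + 26 = 26 - 220*√7/337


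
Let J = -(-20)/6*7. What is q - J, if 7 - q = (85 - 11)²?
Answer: -16477/3 ≈ -5492.3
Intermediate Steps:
J = 70/3 (J = -(-20)/6*7 = -1*(-10/3)*7 = (10/3)*7 = 70/3 ≈ 23.333)
q = -5469 (q = 7 - (85 - 11)² = 7 - 1*74² = 7 - 1*5476 = 7 - 5476 = -5469)
q - J = -5469 - 1*70/3 = -5469 - 70/3 = -16477/3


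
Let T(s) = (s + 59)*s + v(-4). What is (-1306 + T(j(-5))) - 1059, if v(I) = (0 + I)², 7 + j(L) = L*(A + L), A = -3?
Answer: 687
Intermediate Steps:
j(L) = -7 + L*(-3 + L)
v(I) = I²
T(s) = 16 + s*(59 + s) (T(s) = (s + 59)*s + (-4)² = (59 + s)*s + 16 = s*(59 + s) + 16 = 16 + s*(59 + s))
(-1306 + T(j(-5))) - 1059 = (-1306 + (16 + (-7 + (-5)² - 3*(-5))² + 59*(-7 + (-5)² - 3*(-5)))) - 1059 = (-1306 + (16 + (-7 + 25 + 15)² + 59*(-7 + 25 + 15))) - 1059 = (-1306 + (16 + 33² + 59*33)) - 1059 = (-1306 + (16 + 1089 + 1947)) - 1059 = (-1306 + 3052) - 1059 = 1746 - 1059 = 687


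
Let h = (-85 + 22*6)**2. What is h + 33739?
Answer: 35948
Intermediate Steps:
h = 2209 (h = (-85 + 132)**2 = 47**2 = 2209)
h + 33739 = 2209 + 33739 = 35948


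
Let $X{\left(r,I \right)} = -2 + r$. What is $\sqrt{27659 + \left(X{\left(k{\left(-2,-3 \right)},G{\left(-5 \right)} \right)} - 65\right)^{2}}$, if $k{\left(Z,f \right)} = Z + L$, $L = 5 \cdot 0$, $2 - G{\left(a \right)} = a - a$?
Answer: $2 \sqrt{8105} \approx 180.06$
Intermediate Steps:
$G{\left(a \right)} = 2$ ($G{\left(a \right)} = 2 - \left(a - a\right) = 2 - 0 = 2 + 0 = 2$)
$L = 0$
$k{\left(Z,f \right)} = Z$ ($k{\left(Z,f \right)} = Z + 0 = Z$)
$\sqrt{27659 + \left(X{\left(k{\left(-2,-3 \right)},G{\left(-5 \right)} \right)} - 65\right)^{2}} = \sqrt{27659 + \left(\left(-2 - 2\right) - 65\right)^{2}} = \sqrt{27659 + \left(-4 - 65\right)^{2}} = \sqrt{27659 + \left(-69\right)^{2}} = \sqrt{27659 + 4761} = \sqrt{32420} = 2 \sqrt{8105}$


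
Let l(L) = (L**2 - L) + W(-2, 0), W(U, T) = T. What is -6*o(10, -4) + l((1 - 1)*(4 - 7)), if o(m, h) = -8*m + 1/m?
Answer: 2397/5 ≈ 479.40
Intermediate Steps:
o(m, h) = 1/m - 8*m (o(m, h) = -8*m + 1/m = 1/m - 8*m)
l(L) = L**2 - L (l(L) = (L**2 - L) + 0 = L**2 - L)
-6*o(10, -4) + l((1 - 1)*(4 - 7)) = -6*(1/10 - 8*10) + ((1 - 1)*(4 - 7))*(-1 + (1 - 1)*(4 - 7)) = -6*(1/10 - 80) + (0*(-3))*(-1 + 0*(-3)) = -6*(-799/10) + 0*(-1 + 0) = 2397/5 + 0*(-1) = 2397/5 + 0 = 2397/5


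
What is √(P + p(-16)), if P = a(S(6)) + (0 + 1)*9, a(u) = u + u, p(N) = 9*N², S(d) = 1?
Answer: √2315 ≈ 48.114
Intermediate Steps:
a(u) = 2*u
P = 11 (P = 2*1 + (0 + 1)*9 = 2 + 1*9 = 2 + 9 = 11)
√(P + p(-16)) = √(11 + 9*(-16)²) = √(11 + 9*256) = √(11 + 2304) = √2315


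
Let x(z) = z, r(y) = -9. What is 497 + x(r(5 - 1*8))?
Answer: 488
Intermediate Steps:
497 + x(r(5 - 1*8)) = 497 - 9 = 488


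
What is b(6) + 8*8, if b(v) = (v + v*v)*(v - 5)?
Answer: 106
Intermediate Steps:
b(v) = (-5 + v)*(v + v**2) (b(v) = (v + v**2)*(-5 + v) = (-5 + v)*(v + v**2))
b(6) + 8*8 = 6*(-5 + 6**2 - 4*6) + 8*8 = 6*(-5 + 36 - 24) + 64 = 6*7 + 64 = 42 + 64 = 106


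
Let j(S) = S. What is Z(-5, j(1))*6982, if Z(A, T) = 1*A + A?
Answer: -69820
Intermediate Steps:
Z(A, T) = 2*A (Z(A, T) = A + A = 2*A)
Z(-5, j(1))*6982 = (2*(-5))*6982 = -10*6982 = -69820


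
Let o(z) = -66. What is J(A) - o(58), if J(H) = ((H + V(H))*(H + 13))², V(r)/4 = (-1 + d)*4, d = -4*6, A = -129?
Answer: 3765540562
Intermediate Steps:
d = -24
V(r) = -400 (V(r) = 4*((-1 - 24)*4) = 4*(-25*4) = 4*(-100) = -400)
J(H) = (-400 + H)²*(13 + H)² (J(H) = ((H - 400)*(H + 13))² = ((-400 + H)*(13 + H))² = (-400 + H)²*(13 + H)²)
J(A) - o(58) = (-400 - 129)²*(13 - 129)² - 1*(-66) = (-529)²*(-116)² + 66 = 279841*13456 + 66 = 3765540496 + 66 = 3765540562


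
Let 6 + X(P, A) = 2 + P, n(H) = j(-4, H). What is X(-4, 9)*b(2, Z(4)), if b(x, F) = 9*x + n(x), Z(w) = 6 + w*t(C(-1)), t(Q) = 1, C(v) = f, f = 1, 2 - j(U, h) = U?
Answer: -192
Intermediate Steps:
j(U, h) = 2 - U
C(v) = 1
n(H) = 6 (n(H) = 2 - 1*(-4) = 2 + 4 = 6)
X(P, A) = -4 + P (X(P, A) = -6 + (2 + P) = -4 + P)
Z(w) = 6 + w (Z(w) = 6 + w*1 = 6 + w)
b(x, F) = 6 + 9*x (b(x, F) = 9*x + 6 = 6 + 9*x)
X(-4, 9)*b(2, Z(4)) = (-4 - 4)*(6 + 9*2) = -8*(6 + 18) = -8*24 = -192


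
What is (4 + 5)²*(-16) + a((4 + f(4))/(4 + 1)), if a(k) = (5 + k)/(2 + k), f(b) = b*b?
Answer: -2589/2 ≈ -1294.5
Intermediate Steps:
f(b) = b²
a(k) = (5 + k)/(2 + k)
(4 + 5)²*(-16) + a((4 + f(4))/(4 + 1)) = (4 + 5)²*(-16) + (5 + (4 + 4²)/(4 + 1))/(2 + (4 + 4²)/(4 + 1)) = 9²*(-16) + (5 + (4 + 16)/5)/(2 + (4 + 16)/5) = 81*(-16) + (5 + 20*(⅕))/(2 + 20*(⅕)) = -1296 + (5 + 4)/(2 + 4) = -1296 + 9/6 = -1296 + (⅙)*9 = -1296 + 3/2 = -2589/2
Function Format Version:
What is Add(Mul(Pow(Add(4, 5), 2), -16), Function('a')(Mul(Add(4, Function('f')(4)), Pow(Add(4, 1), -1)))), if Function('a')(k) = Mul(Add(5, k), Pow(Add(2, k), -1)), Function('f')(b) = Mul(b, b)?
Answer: Rational(-2589, 2) ≈ -1294.5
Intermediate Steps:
Function('f')(b) = Pow(b, 2)
Function('a')(k) = Mul(Pow(Add(2, k), -1), Add(5, k))
Add(Mul(Pow(Add(4, 5), 2), -16), Function('a')(Mul(Add(4, Function('f')(4)), Pow(Add(4, 1), -1)))) = Add(Mul(Pow(Add(4, 5), 2), -16), Mul(Pow(Add(2, Mul(Add(4, Pow(4, 2)), Pow(Add(4, 1), -1))), -1), Add(5, Mul(Add(4, Pow(4, 2)), Pow(Add(4, 1), -1))))) = Add(Mul(Pow(9, 2), -16), Mul(Pow(Add(2, Mul(Add(4, 16), Pow(5, -1))), -1), Add(5, Mul(Add(4, 16), Pow(5, -1))))) = Add(Mul(81, -16), Mul(Pow(Add(2, Mul(20, Rational(1, 5))), -1), Add(5, Mul(20, Rational(1, 5))))) = Add(-1296, Mul(Pow(Add(2, 4), -1), Add(5, 4))) = Add(-1296, Mul(Pow(6, -1), 9)) = Add(-1296, Mul(Rational(1, 6), 9)) = Add(-1296, Rational(3, 2)) = Rational(-2589, 2)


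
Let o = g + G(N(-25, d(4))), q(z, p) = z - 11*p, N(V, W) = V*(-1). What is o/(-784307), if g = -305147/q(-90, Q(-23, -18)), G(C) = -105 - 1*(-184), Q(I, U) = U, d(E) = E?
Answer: 296615/84705156 ≈ 0.0035017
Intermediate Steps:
N(V, W) = -V
G(C) = 79 (G(C) = -105 + 184 = 79)
g = -305147/108 (g = -305147/(-90 - 11*(-18)) = -305147/(-90 + 198) = -305147/108 ≈ -2825.4)
o = -296615/108 (o = -305147/108 + 79 = -296615/108 ≈ -2746.4)
o/(-784307) = -296615/108/(-784307) = -296615/108*(-1/784307) = 296615/84705156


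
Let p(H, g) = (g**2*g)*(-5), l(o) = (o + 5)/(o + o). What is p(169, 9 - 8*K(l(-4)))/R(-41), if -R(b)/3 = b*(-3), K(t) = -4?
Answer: 8405/9 ≈ 933.89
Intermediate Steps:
l(o) = (5 + o)/(2*o) (l(o) = (5 + o)/((2*o)) = (5 + o)*(1/(2*o)) = (5 + o)/(2*o))
R(b) = 9*b (R(b) = -3*b*(-3) = -(-9)*b = 9*b)
p(H, g) = -5*g**3 (p(H, g) = g**3*(-5) = -5*g**3)
p(169, 9 - 8*K(l(-4)))/R(-41) = (-5*(9 - 8*(-4))**3)/((9*(-41))) = -5*(9 + 32)**3/(-369) = -5*41**3*(-1/369) = -5*68921*(-1/369) = -344605*(-1/369) = 8405/9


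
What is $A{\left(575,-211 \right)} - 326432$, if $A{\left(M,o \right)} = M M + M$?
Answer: $4768$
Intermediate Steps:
$A{\left(M,o \right)} = M + M^{2}$ ($A{\left(M,o \right)} = M^{2} + M = M + M^{2}$)
$A{\left(575,-211 \right)} - 326432 = 575 \left(1 + 575\right) - 326432 = 575 \cdot 576 - 326432 = 331200 - 326432 = 4768$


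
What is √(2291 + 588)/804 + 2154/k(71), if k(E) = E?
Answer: 2154/71 + √2879/804 ≈ 30.405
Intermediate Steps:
√(2291 + 588)/804 + 2154/k(71) = √(2291 + 588)/804 + 2154/71 = √2879*(1/804) + 2154*(1/71) = √2879/804 + 2154/71 = 2154/71 + √2879/804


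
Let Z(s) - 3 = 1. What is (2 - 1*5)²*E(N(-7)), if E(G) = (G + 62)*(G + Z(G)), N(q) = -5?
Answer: -513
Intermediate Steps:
Z(s) = 4 (Z(s) = 3 + 1 = 4)
E(G) = (4 + G)*(62 + G) (E(G) = (G + 62)*(G + 4) = (62 + G)*(4 + G) = (4 + G)*(62 + G))
(2 - 1*5)²*E(N(-7)) = (2 - 1*5)²*(248 + (-5)² + 66*(-5)) = (2 - 5)²*(248 + 25 - 330) = (-3)²*(-57) = 9*(-57) = -513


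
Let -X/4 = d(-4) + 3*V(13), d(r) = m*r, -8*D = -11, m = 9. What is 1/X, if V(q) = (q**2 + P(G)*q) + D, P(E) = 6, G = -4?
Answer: -2/5673 ≈ -0.00035255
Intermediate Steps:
D = 11/8 (D = -1/8*(-11) = 11/8 ≈ 1.3750)
V(q) = 11/8 + q**2 + 6*q (V(q) = (q**2 + 6*q) + 11/8 = 11/8 + q**2 + 6*q)
d(r) = 9*r
X = -5673/2 (X = -4*(9*(-4) + 3*(11/8 + 13**2 + 6*13)) = -4*(-36 + 3*(11/8 + 169 + 78)) = -4*(-36 + 3*(1987/8)) = -4*(-36 + 5961/8) = -4*5673/8 = -5673/2 ≈ -2836.5)
1/X = 1/(-5673/2) = -2/5673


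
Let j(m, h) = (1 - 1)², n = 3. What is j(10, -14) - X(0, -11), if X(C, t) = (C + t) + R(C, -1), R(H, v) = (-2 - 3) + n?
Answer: 13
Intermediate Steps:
j(m, h) = 0 (j(m, h) = 0² = 0)
R(H, v) = -2 (R(H, v) = (-2 - 3) + 3 = -5 + 3 = -2)
X(C, t) = -2 + C + t (X(C, t) = (C + t) - 2 = -2 + C + t)
j(10, -14) - X(0, -11) = 0 - (-2 + 0 - 11) = 0 - 1*(-13) = 0 + 13 = 13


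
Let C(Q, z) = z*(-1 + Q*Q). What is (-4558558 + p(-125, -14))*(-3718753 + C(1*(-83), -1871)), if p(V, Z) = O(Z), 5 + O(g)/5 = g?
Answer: 75701908007253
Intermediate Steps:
O(g) = -25 + 5*g
p(V, Z) = -25 + 5*Z
C(Q, z) = z*(-1 + Q**2)
(-4558558 + p(-125, -14))*(-3718753 + C(1*(-83), -1871)) = (-4558558 + (-25 + 5*(-14)))*(-3718753 - 1871*(-1 + (1*(-83))**2)) = (-4558558 + (-25 - 70))*(-3718753 - 1871*(-1 + (-83)**2)) = (-4558558 - 95)*(-3718753 - 1871*(-1 + 6889)) = -4558653*(-3718753 - 1871*6888) = -4558653*(-3718753 - 12887448) = -4558653*(-16606201) = 75701908007253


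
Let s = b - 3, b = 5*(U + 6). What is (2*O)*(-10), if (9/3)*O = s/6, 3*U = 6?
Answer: -370/9 ≈ -41.111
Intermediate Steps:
U = 2 (U = (⅓)*6 = 2)
b = 40 (b = 5*(2 + 6) = 5*8 = 40)
s = 37 (s = 40 - 3 = 37)
O = 37/18 (O = (37/6)/3 = (37*(⅙))/3 = (⅓)*(37/6) = 37/18 ≈ 2.0556)
(2*O)*(-10) = (2*(37/18))*(-10) = (37/9)*(-10) = -370/9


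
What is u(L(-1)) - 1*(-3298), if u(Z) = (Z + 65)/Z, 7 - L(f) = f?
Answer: 26457/8 ≈ 3307.1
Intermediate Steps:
L(f) = 7 - f
u(Z) = (65 + Z)/Z
u(L(-1)) - 1*(-3298) = (65 + (7 - 1*(-1)))/(7 - 1*(-1)) - 1*(-3298) = (65 + (7 + 1))/(7 + 1) + 3298 = (65 + 8)/8 + 3298 = (⅛)*73 + 3298 = 73/8 + 3298 = 26457/8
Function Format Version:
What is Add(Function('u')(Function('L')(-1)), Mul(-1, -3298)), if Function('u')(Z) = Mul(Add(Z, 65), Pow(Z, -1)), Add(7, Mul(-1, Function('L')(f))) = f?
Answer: Rational(26457, 8) ≈ 3307.1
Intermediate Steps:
Function('L')(f) = Add(7, Mul(-1, f))
Function('u')(Z) = Mul(Pow(Z, -1), Add(65, Z)) (Function('u')(Z) = Mul(Add(65, Z), Pow(Z, -1)) = Mul(Pow(Z, -1), Add(65, Z)))
Add(Function('u')(Function('L')(-1)), Mul(-1, -3298)) = Add(Mul(Pow(Add(7, Mul(-1, -1)), -1), Add(65, Add(7, Mul(-1, -1)))), Mul(-1, -3298)) = Add(Mul(Pow(Add(7, 1), -1), Add(65, Add(7, 1))), 3298) = Add(Mul(Pow(8, -1), Add(65, 8)), 3298) = Add(Mul(Rational(1, 8), 73), 3298) = Add(Rational(73, 8), 3298) = Rational(26457, 8)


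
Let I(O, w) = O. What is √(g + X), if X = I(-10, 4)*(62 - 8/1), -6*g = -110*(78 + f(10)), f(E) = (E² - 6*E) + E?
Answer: 2*√4065/3 ≈ 42.505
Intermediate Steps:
f(E) = E² - 5*E
g = 7040/3 (g = -(-55)*(78 + 10*(-5 + 10))/3 = -(-55)*(78 + 10*5)/3 = -(-55)*(78 + 50)/3 = -(-55)*128/3 = -⅙*(-14080) = 7040/3 ≈ 2346.7)
X = -540 (X = -10*(62 - 8/1) = -10*(62 - 8*1) = -10*(62 - 8) = -10*54 = -540)
√(g + X) = √(7040/3 - 540) = √(5420/3) = 2*√4065/3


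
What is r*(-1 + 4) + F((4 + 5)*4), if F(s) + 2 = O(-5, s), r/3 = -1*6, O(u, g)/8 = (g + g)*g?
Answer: 20680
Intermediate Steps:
O(u, g) = 16*g² (O(u, g) = 8*((g + g)*g) = 8*((2*g)*g) = 8*(2*g²) = 16*g²)
r = -18 (r = 3*(-1*6) = 3*(-6) = -18)
F(s) = -2 + 16*s²
r*(-1 + 4) + F((4 + 5)*4) = -18*(-1 + 4) + (-2 + 16*((4 + 5)*4)²) = -18*3 + (-2 + 16*(9*4)²) = -54 + (-2 + 16*36²) = -54 + (-2 + 16*1296) = -54 + (-2 + 20736) = -54 + 20734 = 20680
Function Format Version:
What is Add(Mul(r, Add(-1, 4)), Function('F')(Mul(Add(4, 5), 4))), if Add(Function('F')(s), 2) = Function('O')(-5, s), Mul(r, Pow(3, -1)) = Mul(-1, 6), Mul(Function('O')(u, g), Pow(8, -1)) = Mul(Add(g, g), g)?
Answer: 20680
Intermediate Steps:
Function('O')(u, g) = Mul(16, Pow(g, 2)) (Function('O')(u, g) = Mul(8, Mul(Add(g, g), g)) = Mul(8, Mul(Mul(2, g), g)) = Mul(8, Mul(2, Pow(g, 2))) = Mul(16, Pow(g, 2)))
r = -18 (r = Mul(3, Mul(-1, 6)) = Mul(3, -6) = -18)
Function('F')(s) = Add(-2, Mul(16, Pow(s, 2)))
Add(Mul(r, Add(-1, 4)), Function('F')(Mul(Add(4, 5), 4))) = Add(Mul(-18, Add(-1, 4)), Add(-2, Mul(16, Pow(Mul(Add(4, 5), 4), 2)))) = Add(Mul(-18, 3), Add(-2, Mul(16, Pow(Mul(9, 4), 2)))) = Add(-54, Add(-2, Mul(16, Pow(36, 2)))) = Add(-54, Add(-2, Mul(16, 1296))) = Add(-54, Add(-2, 20736)) = Add(-54, 20734) = 20680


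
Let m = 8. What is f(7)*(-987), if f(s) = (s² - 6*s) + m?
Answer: -14805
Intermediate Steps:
f(s) = 8 + s² - 6*s (f(s) = (s² - 6*s) + 8 = 8 + s² - 6*s)
f(7)*(-987) = (8 + 7² - 6*7)*(-987) = (8 + 49 - 42)*(-987) = 15*(-987) = -14805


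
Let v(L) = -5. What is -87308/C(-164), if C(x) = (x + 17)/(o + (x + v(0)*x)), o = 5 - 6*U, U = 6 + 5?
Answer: 7421180/21 ≈ 3.5339e+5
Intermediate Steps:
U = 11
o = -61 (o = 5 - 6*11 = 5 - 66 = -61)
C(x) = (17 + x)/(-61 - 4*x) (C(x) = (x + 17)/(-61 + (x - 5*x)) = (17 + x)/(-61 - 4*x))
-87308/C(-164) = -87308*(-61 - 4*(-164))/(17 - 164) = -87308/(-147/(-61 + 656)) = -87308/(-147/595) = -87308/((1/595)*(-147)) = -87308/(-21/85) = -87308*(-85/21) = 7421180/21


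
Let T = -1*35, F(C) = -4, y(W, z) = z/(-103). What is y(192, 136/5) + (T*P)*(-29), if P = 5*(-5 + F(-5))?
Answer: -23522761/515 ≈ -45675.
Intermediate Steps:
y(W, z) = -z/103 (y(W, z) = z*(-1/103) = -z/103)
T = -35
P = -45 (P = 5*(-5 - 4) = 5*(-9) = -45)
y(192, 136/5) + (T*P)*(-29) = -136/(103*5) - 35*(-45)*(-29) = -136/(103*5) + 1575*(-29) = -1/103*136/5 - 45675 = -136/515 - 45675 = -23522761/515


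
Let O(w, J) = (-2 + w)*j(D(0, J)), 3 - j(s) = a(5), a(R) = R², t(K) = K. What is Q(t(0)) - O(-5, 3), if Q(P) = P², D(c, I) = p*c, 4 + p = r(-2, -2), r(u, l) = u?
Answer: -154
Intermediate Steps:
p = -6 (p = -4 - 2 = -6)
D(c, I) = -6*c
j(s) = -22 (j(s) = 3 - 1*5² = 3 - 1*25 = 3 - 25 = -22)
O(w, J) = 44 - 22*w (O(w, J) = (-2 + w)*(-22) = 44 - 22*w)
Q(t(0)) - O(-5, 3) = 0² - (44 - 22*(-5)) = 0 - (44 + 110) = 0 - 1*154 = 0 - 154 = -154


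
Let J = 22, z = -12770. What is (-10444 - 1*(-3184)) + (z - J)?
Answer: -20052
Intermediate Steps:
(-10444 - 1*(-3184)) + (z - J) = (-10444 - 1*(-3184)) + (-12770 - 1*22) = (-10444 + 3184) + (-12770 - 22) = -7260 - 12792 = -20052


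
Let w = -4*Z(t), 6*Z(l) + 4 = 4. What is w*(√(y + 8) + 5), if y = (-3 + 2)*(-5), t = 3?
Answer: 0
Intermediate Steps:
Z(l) = 0 (Z(l) = -⅔ + (⅙)*4 = -⅔ + ⅔ = 0)
y = 5 (y = -1*(-5) = 5)
w = 0 (w = -4*0 = 0)
w*(√(y + 8) + 5) = 0*(√(5 + 8) + 5) = 0*(√13 + 5) = 0*(5 + √13) = 0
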